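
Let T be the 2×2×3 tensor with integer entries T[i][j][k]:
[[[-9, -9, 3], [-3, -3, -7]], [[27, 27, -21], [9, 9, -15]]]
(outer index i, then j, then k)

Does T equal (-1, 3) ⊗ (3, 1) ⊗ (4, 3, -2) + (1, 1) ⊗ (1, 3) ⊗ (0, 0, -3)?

No

Reconstruct entry (0,0,0) from the claimed factors: Σₗ aₗ[0]bₗ[0]cₗ[0] = (-1)·(3)·(4) + (1)·(1)·(0) = -12, but T[0,0,0] = -9. The claim is false.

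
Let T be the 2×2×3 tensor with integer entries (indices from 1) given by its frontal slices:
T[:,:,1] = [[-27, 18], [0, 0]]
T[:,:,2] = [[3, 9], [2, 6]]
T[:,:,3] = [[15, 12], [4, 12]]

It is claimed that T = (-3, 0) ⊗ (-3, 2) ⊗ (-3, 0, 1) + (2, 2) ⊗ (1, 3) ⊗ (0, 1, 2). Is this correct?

Reconstruct entry (1,1,2) from the claimed factors: Σₗ aₗ[1]bₗ[1]cₗ[2] = (-3)·(-3)·(0) + (2)·(1)·(1) = 2, but T[1,1,2] = 3. The claim is false.

No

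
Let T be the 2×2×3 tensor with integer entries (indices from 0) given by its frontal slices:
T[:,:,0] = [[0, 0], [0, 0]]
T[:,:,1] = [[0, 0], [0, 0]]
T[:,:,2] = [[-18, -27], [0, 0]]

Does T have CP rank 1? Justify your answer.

Yes

If T = a ∘ b ∘ c then every fibre of T is a multiple of the corresponding factor, so read the factors off the fibres through the nonzero entry T[0,0,2] = -18.
The mode-1 fibre T[:,0,2] = [-18, 0] gives a = [1, 0] (primitive direction); the mode-2 fibre T[0,:,2] = [-18, -27] gives b = [2, 3]; then c[k] = T[0,0,k] / (a[0]·b[0]) = [0, 0, -18] / 2 = [0, 0, -9].
Expanding [1, 0] ∘ [2, 3] ∘ [0, 0, -9] reproduces all 12 entries of T, so T = [1, 0] ∘ [2, 3] ∘ [0, 0, -9] and rank(T) ≤ 1.
Equivalently every frontal slice T[:,:,k] is c[k] times the rank-1 matrix [1, 0] ∘ [2, 3]. So T has rank 1 (it is nonzero).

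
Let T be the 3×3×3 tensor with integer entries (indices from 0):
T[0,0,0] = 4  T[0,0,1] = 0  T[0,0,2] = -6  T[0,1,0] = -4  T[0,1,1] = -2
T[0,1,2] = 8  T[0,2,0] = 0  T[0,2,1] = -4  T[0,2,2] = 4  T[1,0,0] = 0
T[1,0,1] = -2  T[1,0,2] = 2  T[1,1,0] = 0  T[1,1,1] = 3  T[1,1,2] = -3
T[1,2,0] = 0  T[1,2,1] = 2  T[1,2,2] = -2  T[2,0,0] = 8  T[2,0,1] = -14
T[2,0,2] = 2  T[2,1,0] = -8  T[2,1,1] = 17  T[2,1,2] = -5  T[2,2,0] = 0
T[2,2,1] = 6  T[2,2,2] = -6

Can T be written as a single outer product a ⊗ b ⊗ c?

The mode-3 unfolding of T (rows indexed by k, columns by (i,j) = (0,0), (0,1), (0,2), (1,0), (1,1), (1,2), (2,0), (2,1), (2,2)) is [[4, -4, 0, 0, 0, 0, 8, -8, 0], [0, -2, -4, -2, 3, 2, -14, 17, 6], [-6, 8, 4, 2, -3, -2, 2, -5, -6]].
There the 2×2 minor on rows k ∈ {0, 1}, columns (i,j) ∈ {(0,0), (0,1)} is det [[4, -4], [0, -2]] = -8 ≠ 0, so this unfolding has rank ≥ 2; CP rank is at least every unfolding rank, so rank(T) ≥ 2.
In particular rank(T) ≥ 2 > 1, so T is not rank-1.

No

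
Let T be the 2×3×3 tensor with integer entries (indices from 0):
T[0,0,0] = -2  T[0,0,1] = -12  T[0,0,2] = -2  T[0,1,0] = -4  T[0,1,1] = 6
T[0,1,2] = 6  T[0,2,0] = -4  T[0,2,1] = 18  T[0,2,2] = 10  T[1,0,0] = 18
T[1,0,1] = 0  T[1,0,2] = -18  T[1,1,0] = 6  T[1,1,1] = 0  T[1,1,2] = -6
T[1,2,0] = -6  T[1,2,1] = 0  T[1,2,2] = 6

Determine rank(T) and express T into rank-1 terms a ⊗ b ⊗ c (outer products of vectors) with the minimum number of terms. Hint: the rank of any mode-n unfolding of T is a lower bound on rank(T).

Lower bound: in the mode-1 unfolding of T (rows indexed by i, columns by (j,k)) the 2×2 minor on rows i ∈ {0, 1}, columns (j,k) ∈ {(0,0), (0,1)} is det [[-2, -12], [18, 0]] = 216 ≠ 0, so that unfolding has rank ≥ 2 and hence rank(T) ≥ 2 (CP rank is at least every unfolding rank, though it can be larger).
Upper bound: with S_k = T[:,:,k], the two rank-1 terms a₁b₁ᵀ, a₂b₂ᵀ are the rank-1 members of the pencil x·S₀ + y·S₁.
The 2×2 minor of x·S₀ + y·S₁ on rows {0,1}, columns {0,1} is 60·x² − 180·xy = 60·(x − 3·y)(x), vanishing at (x:y) = (3:1) and (0:1).
M₁ = 3·S₀ + S₁ = [[-18, -6, 6], [54, 18, -18]] = (-6)·[1, -3][3, 1, -1]ᵀ and M₂ = S₁ = [[-12, 6, 18], [0, 0, 0]] = (-6)·[1, 0][2, -1, -3]ᵀ, so take a₁ = [1, -3], b₁ = [3, 1, -1], a₂ = [1, 0], b₂ = [2, -1, -3].
Each slice is an integer combination of E₁ = a₁b₁ᵀ and E₂ = a₂b₂ᵀ: S₀ = −2·E₁ + 2·E₂, S₁ = −6·E₂, S₂ = 2·E₁ − 4·E₂; reading off coefficients, c₁ = [-2, 0, 2] and c₂ = [2, -6, -4].
Hence T = [1, -3] ⊗ [3, 1, -1] ⊗ [-2, 0, 2] + [1, 0] ⊗ [2, -1, -3] ⊗ [2, -6, -4], so rank(T) ≤ 2.
These bounds meet, so rank(T) = 2.

rank(T) = 2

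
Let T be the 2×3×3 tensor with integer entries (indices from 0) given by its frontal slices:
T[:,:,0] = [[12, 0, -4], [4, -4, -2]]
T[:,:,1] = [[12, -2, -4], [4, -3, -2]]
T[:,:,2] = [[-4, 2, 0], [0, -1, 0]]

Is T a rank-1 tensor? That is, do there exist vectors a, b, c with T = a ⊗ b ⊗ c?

The mode-2 unfolding of T (rows indexed by j, columns by (i,k) = (0,0), (0,1), (0,2), (1,0), (1,1), (1,2)) is [[12, 12, -4, 4, 4, 0], [0, -2, 2, -4, -3, -1], [-4, -4, 0, -2, -2, 0]].
There the 3×3 minor on rows j ∈ {0, 1, 2}, columns (i,k) ∈ {(0,0), (0,1), (0,2)} is det [[12, 12, -4], [0, -2, 2], [-4, -4, 0]] = 32 ≠ 0, so this unfolding has rank ≥ 3; CP rank is at least every unfolding rank, so rank(T) ≥ 3.
In particular rank(T) ≥ 3 > 1, so T is not rank-1.

No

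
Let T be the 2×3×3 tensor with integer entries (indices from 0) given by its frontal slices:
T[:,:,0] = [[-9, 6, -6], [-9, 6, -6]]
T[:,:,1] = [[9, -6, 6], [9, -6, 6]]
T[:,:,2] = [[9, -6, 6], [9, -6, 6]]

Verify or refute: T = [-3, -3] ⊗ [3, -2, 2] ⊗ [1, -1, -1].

Reconstruct entrywise from the claimed factors. For example, T[1,2,1] = 6 and Σₗ aₗ[1]bₗ[2]cₗ[1] = (-3)·(2)·(-1) = 6; checking all 18 entries, every one matches. The claim holds.

Yes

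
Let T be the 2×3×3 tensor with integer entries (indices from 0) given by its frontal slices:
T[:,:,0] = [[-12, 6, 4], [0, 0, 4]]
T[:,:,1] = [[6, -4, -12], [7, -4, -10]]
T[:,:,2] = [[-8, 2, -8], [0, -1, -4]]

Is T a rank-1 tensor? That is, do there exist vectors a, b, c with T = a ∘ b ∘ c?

The mode-2 unfolding of T (rows indexed by j, columns by (i,k) = (0,0), (0,1), (0,2), (1,0), (1,1), (1,2)) is [[-12, 6, -8, 0, 7, 0], [6, -4, 2, 0, -4, -1], [4, -12, -8, 4, -10, -4]].
There the 3×3 minor on rows j ∈ {0, 1, 2}, columns (i,k) ∈ {(0,0), (0,1), (0,2)} is det [[-12, 6, -8], [6, -4, 2], [4, -12, -8]] = 112 ≠ 0, so this unfolding has rank ≥ 3; CP rank is at least every unfolding rank, so rank(T) ≥ 3.
In particular rank(T) ≥ 3 > 1, so T is not rank-1.

No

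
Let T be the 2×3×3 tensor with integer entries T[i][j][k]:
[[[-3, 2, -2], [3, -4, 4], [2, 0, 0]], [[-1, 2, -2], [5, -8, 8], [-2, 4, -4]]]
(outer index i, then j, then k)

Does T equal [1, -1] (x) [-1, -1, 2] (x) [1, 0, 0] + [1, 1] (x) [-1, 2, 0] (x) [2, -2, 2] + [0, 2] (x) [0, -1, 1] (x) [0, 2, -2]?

Yes

Reconstruct entrywise from the claimed factors. For example, T[1,0,1] = 2 and Σₗ aₗ[1]bₗ[0]cₗ[1] = (-1)·(-1)·(0) + (1)·(-1)·(-2) + (2)·(0)·(2) = 2; checking all 18 entries, every one matches. The claim holds.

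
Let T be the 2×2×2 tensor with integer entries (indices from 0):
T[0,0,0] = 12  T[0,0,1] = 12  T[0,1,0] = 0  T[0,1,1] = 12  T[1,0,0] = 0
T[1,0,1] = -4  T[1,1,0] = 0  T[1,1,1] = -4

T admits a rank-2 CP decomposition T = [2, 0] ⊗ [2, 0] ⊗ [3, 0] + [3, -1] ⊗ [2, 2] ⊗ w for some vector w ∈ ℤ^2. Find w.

w = [0, 2]

Subtract the known terms from T to get the rank-1 residual R = [3, -1] ⊗ [2, 2] ⊗ w, so R[i,j,k] = a[i]·b[j]·w[k]. Pick indices with nonzero a[0]·b[0] = (3)·(2) = 6. Only the fibre through (0,0,·) is needed: R[0,0,:] = T[0,0,:] − Σₗ aₗ[0]bₗ[0]cₗ = [12, 12] − (2)·(2)·[3, 0] = [0, 12]. Then w[k] = R[0,0,k] / 6 for each k, giving w = [0, 12] / 6 = [0, 2].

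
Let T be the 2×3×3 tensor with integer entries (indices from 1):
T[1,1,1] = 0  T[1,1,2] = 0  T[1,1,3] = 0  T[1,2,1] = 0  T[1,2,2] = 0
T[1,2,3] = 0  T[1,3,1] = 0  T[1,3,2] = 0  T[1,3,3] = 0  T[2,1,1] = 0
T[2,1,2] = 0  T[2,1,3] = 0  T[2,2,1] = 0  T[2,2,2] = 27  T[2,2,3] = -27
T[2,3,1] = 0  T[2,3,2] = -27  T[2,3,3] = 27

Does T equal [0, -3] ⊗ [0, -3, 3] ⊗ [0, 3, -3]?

Yes

Reconstruct entrywise from the claimed factors. For example, T[2,1,3] = 0 and Σₗ aₗ[2]bₗ[1]cₗ[3] = (-3)·(0)·(-3) = 0; checking all 18 entries, every one matches. The claim holds.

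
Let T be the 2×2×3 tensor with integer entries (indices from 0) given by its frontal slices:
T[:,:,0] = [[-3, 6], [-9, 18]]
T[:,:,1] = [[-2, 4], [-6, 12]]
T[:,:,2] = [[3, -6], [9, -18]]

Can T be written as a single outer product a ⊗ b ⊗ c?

If T = a ⊗ b ⊗ c then every fibre of T is a multiple of the corresponding factor, so read the factors off the fibres through the nonzero entry T[0,0,0] = -3.
The mode-1 fibre T[:,0,0] = [-3, -9] gives a = [1, 3] (primitive direction); the mode-2 fibre T[0,:,0] = [-3, 6] gives b = [1, -2]; then c[k] = T[0,0,k] / (a[0]·b[0]) = [-3, -2, 3] / 1 = [-3, -2, 3].
Expanding [1, 3] ⊗ [1, -2] ⊗ [-3, -2, 3] reproduces all 12 entries of T, so T = [1, 3] ⊗ [1, -2] ⊗ [-3, -2, 3] and rank(T) ≤ 1.
Equivalently every frontal slice T[:,:,k] is c[k] times the rank-1 matrix [1, 3] ⊗ [1, -2]. So T has rank 1 (it is nonzero).

Yes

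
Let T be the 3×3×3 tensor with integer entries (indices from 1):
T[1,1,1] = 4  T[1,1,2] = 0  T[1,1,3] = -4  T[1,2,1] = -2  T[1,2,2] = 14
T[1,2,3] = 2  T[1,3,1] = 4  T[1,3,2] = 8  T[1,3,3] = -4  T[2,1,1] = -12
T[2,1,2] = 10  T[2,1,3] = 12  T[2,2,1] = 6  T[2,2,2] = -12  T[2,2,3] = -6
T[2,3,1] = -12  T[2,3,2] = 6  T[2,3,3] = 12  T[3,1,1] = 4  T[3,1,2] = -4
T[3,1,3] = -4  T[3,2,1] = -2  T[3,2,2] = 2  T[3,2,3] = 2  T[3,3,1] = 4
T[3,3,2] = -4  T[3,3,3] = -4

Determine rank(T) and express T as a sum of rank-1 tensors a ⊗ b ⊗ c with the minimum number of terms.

Lower bound: in the mode-2 unfolding of T (rows indexed by j, columns by (i,k)) the 2×2 minor on rows j ∈ {1, 2}, columns (i,k) ∈ {(1,1), (1,2)} is det [[4, 0], [-2, 14]] = 56 ≠ 0, so that unfolding has rank ≥ 2 and hence rank(T) ≥ 2 (CP rank is at least every unfolding rank, though it can be larger).
Upper bound: with S_k = T[:,:,k], the two rank-1 terms a₁b₁ᵀ, a₂b₂ᵀ are the rank-1 members of the pencil x·S₁ + y·S₂.
The 2×2 minor of x·S₁ + y·S₂ on rows {1,2}, columns {1,2} is 140·xy − 140·y² = 140·(x − y)(y), vanishing at (x:y) = (1:1) and (1:0).
M₁ = S₁ + S₂ = [[4, 12, 12], [-2, -6, -6], [0, 0, 0]] = 2·[2, -1, 0][1, 3, 3]ᵀ and M₂ = S₁ = [[4, -2, 4], [-12, 6, -12], [4, -2, 4]] = 2·[1, -3, 1][2, -1, 2]ᵀ, so take a₁ = [2, -1, 0], b₁ = [1, 3, 3], a₂ = [1, -3, 1], b₂ = [2, -1, 2].
Each slice is an integer combination of E₁ = a₁b₁ᵀ and E₂ = a₂b₂ᵀ: S₁ = 2·E₂, S₂ = 2·E₁ − 2·E₂, S₃ = −2·E₂; reading off coefficients, c₁ = [0, 2, 0] and c₂ = [2, -2, -2].
Hence T = [2, -1, 0] ⊗ [1, 3, 3] ⊗ [0, 2, 0] + [1, -3, 1] ⊗ [2, -1, 2] ⊗ [2, -2, -2], so rank(T) ≤ 2.
These bounds meet, so rank(T) = 2.

rank(T) = 2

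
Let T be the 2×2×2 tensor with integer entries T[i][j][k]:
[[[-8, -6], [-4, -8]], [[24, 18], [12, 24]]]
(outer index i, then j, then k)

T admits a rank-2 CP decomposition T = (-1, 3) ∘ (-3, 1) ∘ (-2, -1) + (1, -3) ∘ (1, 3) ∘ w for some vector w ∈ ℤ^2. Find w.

Subtract the known terms from T to get the rank-1 residual R = (1, -3) ∘ (1, 3) ∘ w, so R[i,j,k] = a[i]·b[j]·w[k]. Pick indices with nonzero a[0]·b[0] = (1)·(1) = 1. Only the fibre through (0,0,·) is needed: R[0,0,:] = T[0,0,:] − Σₗ aₗ[0]bₗ[0]cₗ = [-8, -6] − (-1)·(-3)·(-2, -1) = [-2, -3]. Then w[k] = R[0,0,k] / 1 for each k, giving w = [-2, -3] / 1 = (-2, -3).

w = (-2, -3)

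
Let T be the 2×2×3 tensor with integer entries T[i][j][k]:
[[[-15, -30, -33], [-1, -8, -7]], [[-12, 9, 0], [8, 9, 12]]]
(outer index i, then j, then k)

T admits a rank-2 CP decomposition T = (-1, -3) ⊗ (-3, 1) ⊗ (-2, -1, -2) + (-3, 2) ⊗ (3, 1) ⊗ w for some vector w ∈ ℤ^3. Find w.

Subtract the known terms from T to get the rank-1 residual R = (-3, 2) ⊗ (3, 1) ⊗ w, so R[i,j,k] = a[i]·b[j]·w[k]. Pick indices with nonzero a[0]·b[0] = (-3)·(3) = -9. Only the fibre through (0,0,·) is needed: R[0,0,:] = T[0,0,:] − Σₗ aₗ[0]bₗ[0]cₗ = [-15, -30, -33] − (-1)·(-3)·(-2, -1, -2) = [-9, -27, -27]. Then w[k] = R[0,0,k] / -9 for each k, giving w = [-9, -27, -27] / -9 = (1, 3, 3).

w = (1, 3, 3)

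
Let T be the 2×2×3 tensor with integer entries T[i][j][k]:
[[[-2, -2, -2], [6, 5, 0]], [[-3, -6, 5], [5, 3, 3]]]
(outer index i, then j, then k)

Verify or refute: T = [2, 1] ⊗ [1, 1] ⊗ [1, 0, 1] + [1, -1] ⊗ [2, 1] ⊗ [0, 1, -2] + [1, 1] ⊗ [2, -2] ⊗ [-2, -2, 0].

Reconstruct entrywise from the claimed factors. For example, T[0,0,1] = -2 and Σₗ aₗ[0]bₗ[0]cₗ[1] = (2)·(1)·(0) + (1)·(2)·(1) + (1)·(2)·(-2) = -2; checking all 12 entries, every one matches. The claim holds.

Yes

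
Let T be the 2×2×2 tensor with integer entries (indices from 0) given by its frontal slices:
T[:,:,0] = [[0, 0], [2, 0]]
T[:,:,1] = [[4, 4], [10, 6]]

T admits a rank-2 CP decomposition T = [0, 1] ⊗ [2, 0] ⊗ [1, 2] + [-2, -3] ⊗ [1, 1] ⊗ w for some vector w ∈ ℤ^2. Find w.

Subtract the known terms from T to get the rank-1 residual R = [-2, -3] ⊗ [1, 1] ⊗ w, so R[i,j,k] = a[i]·b[j]·w[k]. Pick indices with nonzero a[0]·b[0] = (-2)·(1) = -2. Only the fibre through (0,0,·) is needed: R[0,0,:] = T[0,0,:] − Σₗ aₗ[0]bₗ[0]cₗ = [0, 4] − (0)·(2)·[1, 2] = [0, 4]. Then w[k] = R[0,0,k] / -2 for each k, giving w = [0, 4] / -2 = [0, -2].

w = [0, -2]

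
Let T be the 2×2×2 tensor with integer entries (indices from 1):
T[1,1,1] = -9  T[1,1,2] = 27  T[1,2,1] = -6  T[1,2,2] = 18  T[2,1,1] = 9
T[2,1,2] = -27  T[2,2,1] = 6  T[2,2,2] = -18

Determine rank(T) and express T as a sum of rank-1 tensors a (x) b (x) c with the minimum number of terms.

rank(T) = 1

Lower bound: T ≠ 0 (e.g. T[1,1,1] = -9), so rank(T) ≥ 1.
Upper bound: if T = a (x) b (x) c then every fibre of T is a multiple of the corresponding factor, so read the factors off the fibres through the nonzero entry T[1,1,1] = -9.
The mode-1 fibre T[:,1,1] = [-9, 9] gives a = [1, -1] (primitive direction); the mode-2 fibre T[1,:,1] = [-9, -6] gives b = [3, 2]; then c[k] = T[1,1,k] / (a[1]·b[1]) = [-9, 27] / 3 = [-3, 9].
Expanding [1, -1] (x) [3, 2] (x) [-3, 9] reproduces all 8 entries of T, so T = [1, -1] (x) [3, 2] (x) [-3, 9] and rank(T) ≤ 1.
These bounds meet, so rank(T) = 1.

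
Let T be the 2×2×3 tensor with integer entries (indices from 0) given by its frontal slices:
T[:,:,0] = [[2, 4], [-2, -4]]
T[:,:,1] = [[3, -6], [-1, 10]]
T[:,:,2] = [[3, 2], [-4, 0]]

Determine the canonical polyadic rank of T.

3

Lower bound: the mode-3 unfolding of T (rows indexed by k, columns by (i,j) = (0,0), (0,1), (1,0), (1,1)) is [[2, 4, -2, -4], [3, -6, -1, 10], [3, 2, -4, 0]].
There the 3×3 minor on rows k ∈ {0, 1, 2}, columns (i,j) ∈ {(0,0), (0,1), (1,0)} is det [[2, 4, -2], [3, -6, -1], [3, 2, -4]] = 40 ≠ 0, so this unfolding has rank ≥ 3; CP rank is at least every unfolding rank, so rank(T) ≥ 3. (Flattening ranks never certify an upper bound on CP rank; for that we must actually write T with 3 rank-1 terms.)
Upper bound: T is a sum of 3 rank-1 terms, T = [1, -2] (x) [1, -2] (x) [0, 2, 1] + [1, -1] (x) [1, 2] (x) [2, -1, 2] + [1, 1] (x) [1, 0] (x) [0, 2, 0] (one valid choice — decompositions are not unique — normalised so each a, b is primitive with positive first nonzero entry; check it by expanding all entries), so rank(T) ≤ 3.
These bounds meet, so rank(T) = 3.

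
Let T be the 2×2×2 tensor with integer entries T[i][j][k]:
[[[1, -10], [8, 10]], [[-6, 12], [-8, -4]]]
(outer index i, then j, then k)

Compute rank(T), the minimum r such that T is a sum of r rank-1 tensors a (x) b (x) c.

2

Lower bound: in the mode-3 unfolding of T (rows indexed by k, columns by (i,j)) the 2×2 minor on rows k ∈ {0, 1}, columns (i,j) ∈ {(0,0), (0,1)} is det [[1, 8], [-10, 10]] = 90 ≠ 0, so that unfolding has rank ≥ 2 and hence rank(T) ≥ 2 (CP rank is at least every unfolding rank, though it can be larger).
Upper bound: with S_k = T[:,:,k], the two rank-1 terms a₁b₁ᵀ, a₂b₂ᵀ are the rank-1 members of the pencil x·S₀ + y·S₁.
det(x·S₀ + y·S₁) is 40·x² + 40·xy − 80·y² = 40·(x + 2·y)(x − y), vanishing at (x:y) = (2:-1) and (1:1).
M₁ = 2·S₀ − S₁ = [[12, 6], [-24, -12]] = 6·[1, -2][2, 1]ᵀ and M₂ = S₀ + S₁ = [[-9, 18], [6, -12]] = (-3)·[3, -2][1, -2]ᵀ, so take a₁ = [1, -2], b₁ = [2, 1], a₂ = [3, -2], b₂ = [1, -2].
Each slice is an integer combination of E₁ = a₁b₁ᵀ and E₂ = a₂b₂ᵀ: S₀ = 2·E₁ − E₂, S₁ = −2·E₁ − 2·E₂; reading off coefficients, c₁ = [2, -2] and c₂ = [-1, -2].
Hence T = [1, -2] (x) [2, 1] (x) [2, -2] + [3, -2] (x) [1, -2] (x) [-1, -2], so rank(T) ≤ 2.
These bounds meet, so rank(T) = 2.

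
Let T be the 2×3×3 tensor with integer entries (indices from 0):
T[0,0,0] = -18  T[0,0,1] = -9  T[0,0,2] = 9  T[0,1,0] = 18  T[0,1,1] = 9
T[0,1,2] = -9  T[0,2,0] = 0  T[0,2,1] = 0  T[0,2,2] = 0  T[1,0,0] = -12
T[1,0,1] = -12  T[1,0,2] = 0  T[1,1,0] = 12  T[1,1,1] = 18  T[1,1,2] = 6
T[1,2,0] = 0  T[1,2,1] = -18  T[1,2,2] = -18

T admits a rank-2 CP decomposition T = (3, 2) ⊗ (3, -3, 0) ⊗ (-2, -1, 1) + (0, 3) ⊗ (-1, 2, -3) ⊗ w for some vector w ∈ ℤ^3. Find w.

Subtract the known terms from T to get the rank-1 residual R = (0, 3) ⊗ (-1, 2, -3) ⊗ w, so R[i,j,k] = a[i]·b[j]·w[k]. Pick indices with nonzero a[1]·b[0] = (3)·(-1) = -3. Only the fibre through (1,0,·) is needed: R[1,0,:] = T[1,0,:] − Σₗ aₗ[1]bₗ[0]cₗ = [-12, -12, 0] − (2)·(3)·(-2, -1, 1) = [0, -6, -6]. Then w[k] = R[1,0,k] / -3 for each k, giving w = [0, -6, -6] / -3 = (0, 2, 2).

w = (0, 2, 2)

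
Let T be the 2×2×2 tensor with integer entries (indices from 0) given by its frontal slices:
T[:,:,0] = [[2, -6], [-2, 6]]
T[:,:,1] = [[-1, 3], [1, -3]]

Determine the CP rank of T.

1

Lower bound: T ≠ 0 (e.g. T[0,0,0] = 2), so rank(T) ≥ 1.
Upper bound: if T = a (x) b (x) c then every fibre of T is a multiple of the corresponding factor, so read the factors off the fibres through the nonzero entry T[0,0,0] = 2.
The mode-1 fibre T[:,0,0] = [2, -2] gives a = (1, -1) (primitive direction); the mode-2 fibre T[0,:,0] = [2, -6] gives b = (1, -3); then c[k] = T[0,0,k] / (a[0]·b[0]) = [2, -1] / 1 = (2, -1).
Expanding (1, -1) (x) (1, -3) (x) (2, -1) reproduces all 8 entries of T, so T = (1, -1) (x) (1, -3) (x) (2, -1) and rank(T) ≤ 1.
These bounds meet, so rank(T) = 1.
Check entry T[1,1,0] = 6: (-1)·(-3)·(2) = 6.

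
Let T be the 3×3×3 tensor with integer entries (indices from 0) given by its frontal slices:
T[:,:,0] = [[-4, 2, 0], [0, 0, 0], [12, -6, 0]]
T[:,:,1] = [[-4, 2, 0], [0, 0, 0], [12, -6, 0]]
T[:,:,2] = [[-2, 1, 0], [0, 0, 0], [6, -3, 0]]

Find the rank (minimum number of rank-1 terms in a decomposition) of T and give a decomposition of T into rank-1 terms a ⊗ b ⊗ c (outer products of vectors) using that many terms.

Lower bound: T ≠ 0 (e.g. T[0,0,0] = -4), so rank(T) ≥ 1.
Upper bound: if T = a ⊗ b ⊗ c then every fibre of T is a multiple of the corresponding factor, so read the factors off the fibres through the nonzero entry T[0,0,0] = -4.
The mode-1 fibre T[:,0,0] = [-4, 0, 12] gives a = [1, 0, -3] (primitive direction); the mode-2 fibre T[0,:,0] = [-4, 2, 0] gives b = [2, -1, 0]; then c[k] = T[0,0,k] / (a[0]·b[0]) = [-4, -4, -2] / 2 = [-2, -2, -1].
Expanding [1, 0, -3] ⊗ [2, -1, 0] ⊗ [-2, -2, -1] reproduces all 27 entries of T, so T = [1, 0, -3] ⊗ [2, -1, 0] ⊗ [-2, -2, -1] and rank(T) ≤ 1.
These bounds meet, so rank(T) = 1.
Check entry T[1,0,1] = 0: (0)·(2)·(-2) = 0.

rank(T) = 1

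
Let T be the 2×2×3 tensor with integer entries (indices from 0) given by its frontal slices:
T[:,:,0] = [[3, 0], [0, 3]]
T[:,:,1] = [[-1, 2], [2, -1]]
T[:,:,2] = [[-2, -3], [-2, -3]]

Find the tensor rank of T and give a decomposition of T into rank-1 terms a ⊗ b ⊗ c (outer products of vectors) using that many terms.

rank(T) = 3

Lower bound: the mode-3 unfolding of T (rows indexed by k, columns by (i,j) = (0,0), (0,1), (1,0), (1,1)) is [[3, 0, 0, 3], [-1, 2, 2, -1], [-2, -3, -2, -3]].
There the 3×3 minor on rows k ∈ {0, 1, 2}, columns (i,j) ∈ {(0,0), (0,1), (1,0)} is det [[3, 0, 0], [-1, 2, 2], [-2, -3, -2]] = 6 ≠ 0, so this unfolding has rank ≥ 3; CP rank is at least every unfolding rank, so rank(T) ≥ 3. (Flattening ranks never certify an upper bound on CP rank; for that we must actually write T with 3 rank-1 terms.)
Upper bound: T is a sum of 3 rank-1 terms, T = [1, -2] ⊗ [1, -1] ⊗ [1, -1, 0] + [1, 1] ⊗ [0, 1] ⊗ [0, 1, -2] + [1, 1] ⊗ [2, 1] ⊗ [1, 0, -1] (one valid choice — decompositions are not unique — normalised so each a, b is primitive with positive first nonzero entry; check it by expanding all entries), so rank(T) ≤ 3.
These bounds meet, so rank(T) = 3.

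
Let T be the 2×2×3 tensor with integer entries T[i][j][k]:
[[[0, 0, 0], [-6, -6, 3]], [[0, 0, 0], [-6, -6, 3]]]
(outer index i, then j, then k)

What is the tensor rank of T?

1

Lower bound: T ≠ 0 (e.g. T[0,1,0] = -6), so rank(T) ≥ 1.
Upper bound: if T = a ⊗ b ⊗ c then every fibre of T is a multiple of the corresponding factor, so read the factors off the fibres through the nonzero entry T[0,1,0] = -6.
The mode-1 fibre T[:,1,0] = [-6, -6] gives a = [1, 1] (primitive direction); the mode-2 fibre T[0,:,0] = [0, -6] gives b = [0, 1]; then c[k] = T[0,1,k] / (a[0]·b[1]) = [-6, -6, 3] / 1 = [-6, -6, 3].
Expanding [1, 1] ⊗ [0, 1] ⊗ [-6, -6, 3] reproduces all 12 entries of T, so T = [1, 1] ⊗ [0, 1] ⊗ [-6, -6, 3] and rank(T) ≤ 1.
These bounds meet, so rank(T) = 1.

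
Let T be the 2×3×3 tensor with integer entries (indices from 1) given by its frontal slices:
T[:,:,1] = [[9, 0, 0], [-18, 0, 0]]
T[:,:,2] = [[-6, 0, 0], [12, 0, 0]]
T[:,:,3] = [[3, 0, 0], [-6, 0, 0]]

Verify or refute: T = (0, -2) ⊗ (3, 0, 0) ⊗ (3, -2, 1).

No

Reconstruct entry (1,1,1) from the claimed factors: Σₗ aₗ[1]bₗ[1]cₗ[1] = (0)·(3)·(3) = 0, but T[1,1,1] = 9. The claim is false.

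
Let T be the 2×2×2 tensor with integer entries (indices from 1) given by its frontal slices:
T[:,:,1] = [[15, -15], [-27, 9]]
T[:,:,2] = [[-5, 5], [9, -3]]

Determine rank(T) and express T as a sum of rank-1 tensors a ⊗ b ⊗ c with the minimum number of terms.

Lower bound: in the mode-1 unfolding of T (rows indexed by i, columns by (j,k)) the 2×2 minor on rows i ∈ {1, 2}, columns (j,k) ∈ {(1,1), (2,1)} is det [[15, -15], [-27, 9]] = -270 ≠ 0, so that unfolding has rank ≥ 2 and hence rank(T) ≥ 2 (CP rank is at least every unfolding rank, though it can be larger).
Upper bound: T[:,:,k] = c[k]·M for every slice, with c = [3, -1] and M = [[5, -5], [-9, 3]] (rows i, columns j).
Splitting M by its rows (i = 1, 2), M = [1, 0][5, -5]ᵀ + [0, 1][-9, 3]ᵀ.
Hence T = [1, 0] ⊗ [5, -5] ⊗ [3, -1] + [0, 1] ⊗ [-9, 3] ⊗ [3, -1], so rank(T) ≤ 2.
These bounds meet, so rank(T) = 2.

rank(T) = 2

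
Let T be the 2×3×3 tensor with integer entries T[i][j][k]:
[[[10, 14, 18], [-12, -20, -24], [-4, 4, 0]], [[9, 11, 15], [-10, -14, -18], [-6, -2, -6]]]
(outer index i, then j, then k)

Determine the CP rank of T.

Lower bound: the mode-3 unfolding of T (rows indexed by k, columns by (i,j) = (0,0), (0,1), (0,2), (1,0), (1,1), (1,2)) is [[10, -12, -4, 9, -10, -6], [14, -20, 4, 11, -14, -2], [18, -24, 0, 15, -18, -6]].
There the 2×2 minor on rows k ∈ {0, 1}, columns (i,j) ∈ {(0,0), (0,1)} is det [[10, -12], [14, -20]] = -32 ≠ 0, so this unfolding has rank ≥ 2; CP rank is at least every unfolding rank, so rank(T) ≥ 2. (This is only a lower bound: in general the CP rank may exceed every unfolding rank, so we still need to exhibit 2 rank-1 terms summing to T.)
Upper bound — finding two terms. Write S_k = T[:,:,k] for the frontal slices: S₀ = [[10, -12, -4], [9, -10, -6]], S₁ = [[14, -20, 4], [11, -14, -2]], S₂ = [[18, -24, 0], [15, -18, -6]].
If T = a₁ (x) b₁ (x) c₁ + a₂ (x) b₂ (x) c₂ then each S_k = c₁[k]·a₁b₁ᵀ + c₂[k]·a₂b₂ᵀ. S₀ and S₁ are linearly independent, so a₁b₁ᵀ and a₂b₂ᵀ must span the same plane of matrices: they are the rank-1 matrices of the form x·S₀ + y·S₁.
The 2×2 minor of x·S₀ + y·S₁ on rows {0,1}, columns {0,1} is 8·x² + 32·xy + 24·y² = 8·(x + 3·y)(x + y), vanishing at (x:y) = (3:-1) and (1:-1).
M₁ = 3·S₀ − S₁ = [[16, -16, -16], [16, -16, -16]] = 16·[1, 1][1, -1, -1]ᵀ and M₂ = S₀ − S₁ = [[-4, 8, -8], [-2, 4, -4]] = (-2)·[2, 1][1, -2, 2]ᵀ, so take a₁ = [1, 1], b₁ = [1, -1, -1], a₂ = [2, 1], b₂ = [1, -2, 2].
Each slice is an integer combination of E₁ = a₁b₁ᵀ and E₂ = a₂b₂ᵀ: S₀ = 8·E₁ + E₂, S₁ = 8·E₁ + 3·E₂, S₂ = 12·E₁ + 3·E₂; reading off coefficients, c₁ = [8, 8, 12] and c₂ = [1, 3, 3].
Hence T = [1, 1] (x) [1, -1, -1] (x) [8, 8, 12] + [2, 1] (x) [1, -2, 2] (x) [1, 3, 3], so rank(T) ≤ 2.
These bounds meet, so rank(T) = 2.

2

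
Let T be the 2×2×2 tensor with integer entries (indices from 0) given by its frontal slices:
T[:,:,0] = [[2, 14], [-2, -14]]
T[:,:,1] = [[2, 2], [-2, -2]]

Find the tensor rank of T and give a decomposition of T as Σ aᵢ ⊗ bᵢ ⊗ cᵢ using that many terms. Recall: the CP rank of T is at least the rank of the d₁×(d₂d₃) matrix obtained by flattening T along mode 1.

rank(T) = 2

Lower bound: in the mode-3 unfolding of T (rows indexed by k, columns by (i,j)) the 2×2 minor on rows k ∈ {0, 1}, columns (i,j) ∈ {(0,0), (0,1)} is det [[2, 14], [2, 2]] = -24 ≠ 0, so that unfolding has rank ≥ 2 and hence rank(T) ≥ 2 (CP rank is at least every unfolding rank, though it can be larger).
Upper bound: T[i,:,:] = a[i]·M for every slice, with a = [1, -1] and M = [[2, 2], [14, 2]] (rows j, columns k).
Splitting M by its rows (j = 0, 1), M = [1, 0][2, 2]ᵀ + [0, 1][14, 2]ᵀ.
Hence T = [1, -1] ⊗ [1, 0] ⊗ [2, 2] + [1, -1] ⊗ [0, 1] ⊗ [14, 2], so rank(T) ≤ 2.
These bounds meet, so rank(T) = 2.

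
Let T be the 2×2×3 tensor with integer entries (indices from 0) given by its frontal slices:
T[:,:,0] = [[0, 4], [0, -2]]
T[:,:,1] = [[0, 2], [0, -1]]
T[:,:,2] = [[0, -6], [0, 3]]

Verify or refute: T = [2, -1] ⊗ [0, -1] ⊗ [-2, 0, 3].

Reconstruct entry (0,1,1) from the claimed factors: Σₗ aₗ[0]bₗ[1]cₗ[1] = (2)·(-1)·(0) = 0, but T[0,1,1] = 2. The claim is false.

No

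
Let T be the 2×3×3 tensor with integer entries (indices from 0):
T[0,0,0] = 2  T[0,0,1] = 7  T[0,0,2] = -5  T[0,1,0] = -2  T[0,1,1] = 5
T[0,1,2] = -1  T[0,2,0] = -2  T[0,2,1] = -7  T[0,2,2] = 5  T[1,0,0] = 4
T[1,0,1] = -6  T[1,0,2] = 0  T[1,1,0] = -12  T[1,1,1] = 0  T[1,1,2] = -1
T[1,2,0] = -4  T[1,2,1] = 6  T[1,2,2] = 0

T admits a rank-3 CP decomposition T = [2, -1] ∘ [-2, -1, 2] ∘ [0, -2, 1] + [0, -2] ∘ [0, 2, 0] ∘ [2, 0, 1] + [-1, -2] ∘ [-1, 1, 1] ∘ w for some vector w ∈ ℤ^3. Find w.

w = [2, -1, -1]

Subtract the known terms from T to get the rank-1 residual R = [-1, -2] ∘ [-1, 1, 1] ∘ w, so R[i,j,k] = a[i]·b[j]·w[k]. Pick indices with nonzero a[0]·b[0] = (-1)·(-1) = 1. Only the fibre through (0,0,·) is needed: R[0,0,:] = T[0,0,:] − Σₗ aₗ[0]bₗ[0]cₗ = [2, 7, -5] − (2)·(-2)·[0, -2, 1] − (0)·(0)·[2, 0, 1] = [2, -1, -1]. Then w[k] = R[0,0,k] / 1 for each k, giving w = [2, -1, -1] / 1 = [2, -1, -1].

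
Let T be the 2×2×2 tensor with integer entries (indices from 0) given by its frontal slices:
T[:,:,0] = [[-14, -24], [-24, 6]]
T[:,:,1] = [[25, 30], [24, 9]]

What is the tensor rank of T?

2

Lower bound: the mode-1 unfolding of T (rows indexed by i, columns by (j,k) = (0,0), (0,1), (1,0), (1,1)) is [[-14, 25, -24, 30], [-24, 24, 6, 9]].
There the 2×2 minor on rows i ∈ {0, 1}, columns (j,k) ∈ {(0,0), (0,1)} is det [[-14, 25], [-24, 24]] = 264 ≠ 0, so this unfolding has rank ≥ 2; CP rank is at least every unfolding rank, so rank(T) ≥ 2. (Unfolding ranks only ever bound the CP rank from below — rank(T) can be strictly larger than all of them — so the matching upper bound has to come from an explicit 2-term decomposition.)
Upper bound — finding two terms. Write S_k = T[:,:,k] for the frontal slices: S₀ = [[-14, -24], [-24, 6]], S₁ = [[25, 30], [24, 9]].
If T = a₁ (x) b₁ (x) c₁ + a₂ (x) b₂ (x) c₂ then each S_k = c₁[k]·a₁b₁ᵀ + c₂[k]·a₂b₂ᵀ. S₀ and S₁ are linearly independent, so a₁b₁ᵀ and a₂b₂ᵀ must span the same plane of matrices: they are the rank-1 matrices of the form x·S₀ + y·S₁.
det(x·S₀ + y·S₁) is −660·x² + 1320·xy − 495·y² = (-165)·(2·x − 3·y)(2·x − y), vanishing at (x:y) = (3:2) and (1:2).
M₁ = 3·S₀ + 2·S₁ = [[8, -12], [-24, 36]] = 4·[1, -3][2, -3]ᵀ and M₂ = S₀ + 2·S₁ = [[36, 36], [24, 24]] = 12·[3, 2][1, 1]ᵀ, so take a₁ = [1, -3], b₁ = [2, -3], a₂ = [3, 2], b₂ = [1, 1].
Each slice is an integer combination of E₁ = a₁b₁ᵀ and E₂ = a₂b₂ᵀ: S₀ = 2·E₁ − 6·E₂, S₁ = −E₁ + 9·E₂; reading off coefficients, c₁ = [2, -1] and c₂ = [-6, 9].
Hence T = [1, -3] (x) [2, -3] (x) [2, -1] + [3, 2] (x) [1, 1] (x) [-6, 9], so rank(T) ≤ 2.
These bounds meet, so rank(T) = 2.
Check entry T[1,0,1] = 24: (-3)·(2)·(-1) + (2)·(1)·(9) = 24.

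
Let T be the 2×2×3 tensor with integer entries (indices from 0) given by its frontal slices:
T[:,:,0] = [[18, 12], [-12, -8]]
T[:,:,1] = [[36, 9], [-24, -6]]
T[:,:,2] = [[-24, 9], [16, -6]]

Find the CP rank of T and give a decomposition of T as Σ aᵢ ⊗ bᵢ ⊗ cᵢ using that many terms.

Lower bound: the mode-2 unfolding of T (rows indexed by j, columns by (i,k) = (0,0), (0,1), (0,2), (1,0), (1,1), (1,2)) is [[18, 36, -24, -12, -24, 16], [12, 9, 9, -8, -6, -6]].
There the 2×2 minor on rows j ∈ {0, 1}, columns (i,k) ∈ {(0,0), (0,1)} is det [[18, 36], [12, 9]] = -270 ≠ 0, so this unfolding has rank ≥ 2; CP rank is at least every unfolding rank, so rank(T) ≥ 2. (This is only a lower bound: in general the CP rank may exceed every unfolding rank, so we still need to exhibit 2 rank-1 terms summing to T.)
Upper bound — finding two terms. Every mode-1 slice of T is a multiple of one matrix: T[i,:,:] = a[i]·M with a = (3, -2) and M = [[6, 12, -8], [4, 3, 3]] (rows indexed by j, columns by k). So it suffices to write M as a sum of two rank-1 matrices.
Splitting M by its rows (j = 0, 1), M = (1, 0)(6, 12, -8)ᵀ + (0, 1)(4, 3, 3)ᵀ.
Hence T = (3, -2) ⊗ (1, 0) ⊗ (6, 12, -8) + (3, -2) ⊗ (0, 1) ⊗ (4, 3, 3), so rank(T) ≤ 2.
These bounds meet, so rank(T) = 2.
Check entry T[0,1,2] = 9: (3)·(0)·(-8) + (3)·(1)·(3) = 9.

rank(T) = 2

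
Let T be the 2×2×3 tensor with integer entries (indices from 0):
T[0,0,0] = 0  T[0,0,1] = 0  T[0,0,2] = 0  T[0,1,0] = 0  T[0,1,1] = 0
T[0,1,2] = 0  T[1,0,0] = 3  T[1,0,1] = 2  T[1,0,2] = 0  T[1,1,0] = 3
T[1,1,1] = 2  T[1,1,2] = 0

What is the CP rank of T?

Lower bound: T ≠ 0 (e.g. T[1,0,0] = 3), so rank(T) ≥ 1.
Upper bound: if T = a ⊗ b ⊗ c then every fibre of T is a multiple of the corresponding factor, so read the factors off the fibres through the nonzero entry T[1,0,0] = 3.
The mode-1 fibre T[:,0,0] = [0, 3] gives a = [0, 1] (primitive direction); the mode-2 fibre T[1,:,0] = [3, 3] gives b = [1, 1]; then c[k] = T[1,0,k] / (a[1]·b[0]) = [3, 2, 0] / 1 = [3, 2, 0].
Expanding [0, 1] ⊗ [1, 1] ⊗ [3, 2, 0] reproduces all 12 entries of T, so T = [0, 1] ⊗ [1, 1] ⊗ [3, 2, 0] and rank(T) ≤ 1.
These bounds meet, so rank(T) = 1.

1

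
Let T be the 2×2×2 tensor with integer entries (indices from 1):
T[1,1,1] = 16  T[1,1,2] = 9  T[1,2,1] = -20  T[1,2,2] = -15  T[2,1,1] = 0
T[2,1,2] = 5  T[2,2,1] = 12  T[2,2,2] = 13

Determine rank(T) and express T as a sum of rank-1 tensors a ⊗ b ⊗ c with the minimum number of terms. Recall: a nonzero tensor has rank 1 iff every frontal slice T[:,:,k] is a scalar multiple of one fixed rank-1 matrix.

rank(T) = 2

Lower bound: the mode-1 unfolding of T (rows indexed by i, columns by (j,k) = (1,1), (1,2), (2,1), (2,2)) is [[16, 9, -20, -15], [0, 5, 12, 13]].
There the 2×2 minor on rows i ∈ {1, 2}, columns (j,k) ∈ {(1,1), (1,2)} is det [[16, 9], [0, 5]] = 80 ≠ 0, so this unfolding has rank ≥ 2; CP rank is at least every unfolding rank, so rank(T) ≥ 2. (This is only a lower bound: in general the CP rank may exceed every unfolding rank, so we still need to exhibit 2 rank-1 terms summing to T.)
Upper bound — finding two terms. Write S_k = T[:,:,k] for the frontal slices: S₁ = [[16, -20], [0, 12]], S₂ = [[9, -15], [5, 13]].
If T = a₁ ⊗ b₁ ⊗ c₁ + a₂ ⊗ b₂ ⊗ c₂ then each S_k = c₁[k]·a₁b₁ᵀ + c₂[k]·a₂b₂ᵀ. S₁ and S₂ are linearly independent, so a₁b₁ᵀ and a₂b₂ᵀ must span the same plane of matrices: they are the rank-1 matrices of the form x·S₁ + y·S₂.
det(x·S₁ + y·S₂) is 192·x² + 416·xy + 192·y² = 32·(2·x + 3·y)(3·x + 2·y), vanishing at (x:y) = (3:-2) and (2:-3).
M₁ = 3·S₁ − 2·S₂ = [[30, -30], [-10, 10]] = 10·[3, -1][1, -1]ᵀ and M₂ = 2·S₁ − 3·S₂ = [[5, 5], [-15, -15]] = 5·[1, -3][1, 1]ᵀ, so take a₁ = [3, -1], b₁ = [1, -1], a₂ = [1, -3], b₂ = [1, 1].
Each slice is an integer combination of E₁ = a₁b₁ᵀ and E₂ = a₂b₂ᵀ: S₁ = 6·E₁ − 2·E₂, S₂ = 4·E₁ − 3·E₂; reading off coefficients, c₁ = [6, 4] and c₂ = [-2, -3].
Hence T = [3, -1] ⊗ [1, -1] ⊗ [6, 4] + [1, -3] ⊗ [1, 1] ⊗ [-2, -3], so rank(T) ≤ 2.
These bounds meet, so rank(T) = 2.
Check entry T[2,1,1] = 0: (-1)·(1)·(6) + (-3)·(1)·(-2) = 0.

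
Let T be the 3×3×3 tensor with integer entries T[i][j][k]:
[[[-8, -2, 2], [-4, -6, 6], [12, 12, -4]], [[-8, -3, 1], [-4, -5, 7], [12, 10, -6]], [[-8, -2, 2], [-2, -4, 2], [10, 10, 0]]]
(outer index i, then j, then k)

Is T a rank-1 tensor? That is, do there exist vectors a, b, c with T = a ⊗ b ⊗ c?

The mode-1 unfolding of T (rows indexed by i, columns by (j,k) = (0,0), (0,1), (0,2), (1,0), (1,1), (1,2), (2,0), (2,1), (2,2)) is [[-8, -2, 2, -4, -6, 6, 12, 12, -4], [-8, -3, 1, -4, -5, 7, 12, 10, -6], [-8, -2, 2, -2, -4, 2, 10, 10, 0]].
There the 3×3 minor on rows i ∈ {0, 1, 2}, columns (j,k) ∈ {(0,0), (0,1), (1,0)} is det [[-8, -2, -4], [-8, -3, -4], [-8, -2, -2]] = 16 ≠ 0, so this unfolding has rank ≥ 3; CP rank is at least every unfolding rank, so rank(T) ≥ 3.
In particular rank(T) ≥ 3 > 1, so T is not rank-1.

No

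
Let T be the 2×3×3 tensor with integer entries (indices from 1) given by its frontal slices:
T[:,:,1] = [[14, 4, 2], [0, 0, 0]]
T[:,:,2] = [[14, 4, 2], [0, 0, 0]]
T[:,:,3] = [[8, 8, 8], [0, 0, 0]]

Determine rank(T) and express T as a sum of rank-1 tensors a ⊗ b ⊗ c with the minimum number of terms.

rank(T) = 2

Lower bound: the mode-2 unfolding of T (rows indexed by j, columns by (i,k) = (1,1), (1,2), (1,3), (2,1), (2,2), (2,3)) is [[14, 14, 8, 0, 0, 0], [4, 4, 8, 0, 0, 0], [2, 2, 8, 0, 0, 0]].
There the 2×2 minor on rows j ∈ {1, 2}, columns (i,k) ∈ {(1,1), (1,3)} is det [[14, 8], [4, 8]] = 80 ≠ 0, so this unfolding has rank ≥ 2; CP rank is at least every unfolding rank, so rank(T) ≥ 2. (Flattening ranks never certify an upper bound on CP rank; for that we must actually write T with 2 rank-1 terms.)
Upper bound — finding two terms. Every mode-1 slice of T is a multiple of one matrix: T[i,:,:] = a[i]·M with a = (1, 0) and M = [[14, 14, 8], [4, 4, 8], [2, 2, 8]] (rows indexed by j, columns by k). So it suffices to write M as a sum of two rank-1 matrices.
The rows of M satisfy (row 1) = 6·(row 2) − 5·(row 3), so splitting by rows, M = (6, 1, 0)(4, 4, 8)ᵀ + (-5, 0, 1)(2, 2, 8)ᵀ.
Hence T = (1, 0) ⊗ (6, 1, 0) ⊗ (4, 4, 8) + (1, 0) ⊗ (-5, 0, 1) ⊗ (2, 2, 8), so rank(T) ≤ 2.
These bounds meet, so rank(T) = 2.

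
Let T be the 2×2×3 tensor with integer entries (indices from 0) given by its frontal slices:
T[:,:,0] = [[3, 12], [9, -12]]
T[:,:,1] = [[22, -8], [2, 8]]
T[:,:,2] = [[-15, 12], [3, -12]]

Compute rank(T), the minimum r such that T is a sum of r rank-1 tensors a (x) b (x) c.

2

Lower bound: in the mode-3 unfolding of T (rows indexed by k, columns by (i,j)) the 2×2 minor on rows k ∈ {0, 1}, columns (i,j) ∈ {(0,0), (0,1)} is det [[3, 12], [22, -8]] = -288 ≠ 0, so that unfolding has rank ≥ 2 and hence rank(T) ≥ 2 (CP rank is at least every unfolding rank, though it can be larger).
Upper bound: with S_k = T[:,:,k], the two rank-1 terms a₁b₁ᵀ, a₂b₂ᵀ are the rank-1 members of the pencil x·S₀ + y·S₁.
det(x·S₀ + y·S₁) is −144·x² − 192·xy + 192·y² = (-48)·(3·x − 2·y)(x + 2·y), vanishing at (x:y) = (2:3) and (2:-1).
M₁ = 2·S₀ + 3·S₁ = [[72, 0], [24, 0]] = 24·[3, 1][1, 0]ᵀ and M₂ = 2·S₀ − S₁ = [[-16, 32], [16, -32]] = (-16)·[1, -1][1, -2]ᵀ, so take a₁ = [3, 1], b₁ = [1, 0], a₂ = [1, -1], b₂ = [1, -2].
Each slice is an integer combination of E₁ = a₁b₁ᵀ and E₂ = a₂b₂ᵀ: S₀ = 3·E₁ − 6·E₂, S₁ = 6·E₁ + 4·E₂, S₂ = −3·E₁ − 6·E₂; reading off coefficients, c₁ = [3, 6, -3] and c₂ = [-6, 4, -6].
Hence T = [3, 1] (x) [1, 0] (x) [3, 6, -3] + [1, -1] (x) [1, -2] (x) [-6, 4, -6], so rank(T) ≤ 2.
These bounds meet, so rank(T) = 2.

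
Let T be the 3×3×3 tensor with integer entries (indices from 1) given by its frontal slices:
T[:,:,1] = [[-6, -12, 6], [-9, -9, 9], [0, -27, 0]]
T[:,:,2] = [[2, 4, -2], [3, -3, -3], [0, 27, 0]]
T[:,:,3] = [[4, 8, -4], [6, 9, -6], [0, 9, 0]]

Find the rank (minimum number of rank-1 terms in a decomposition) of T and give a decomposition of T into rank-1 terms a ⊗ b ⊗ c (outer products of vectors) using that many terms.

Lower bound: the mode-1 unfolding of T (rows indexed by i, columns by (j,k) = (1,1), (1,2), (1,3), (2,1), (2,2), (2,3), (3,1), (3,2), (3,3)) is [[-6, 2, 4, -12, 4, 8, 6, -2, -4], [-9, 3, 6, -9, -3, 9, 9, -3, -6], [0, 0, 0, -27, 27, 9, 0, 0, 0]].
There the 2×2 minor on rows i ∈ {1, 2}, columns (j,k) ∈ {(1,1), (2,1)} is det [[-6, -12], [-9, -9]] = -54 ≠ 0, so this unfolding has rank ≥ 2; CP rank is at least every unfolding rank, so rank(T) ≥ 2. (Flattening ranks never certify an upper bound on CP rank; for that we must actually write T with 2 rank-1 terms.)
Upper bound — finding two terms. Write S_k = T[:,:,k] for the frontal slices: S₁ = [[-6, -12, 6], [-9, -9, 9], [0, -27, 0]], S₂ = [[2, 4, -2], [3, -3, -3], [0, 27, 0]], S₃ = [[4, 8, -4], [6, 9, -6], [0, 9, 0]].
If T = a₁ ⊗ b₁ ⊗ c₁ + a₂ ⊗ b₂ ⊗ c₂ then each S_k = c₁[k]·a₁b₁ᵀ + c₂[k]·a₂b₂ᵀ. S₁ and S₂ are linearly independent, so a₁b₁ᵀ and a₂b₂ᵀ must span the same plane of matrices: they are the rank-1 matrices of the form x·S₁ + y·S₂.
The 2×2 minor of x·S₁ + y·S₂ on rows {1,2}, columns {1,2} is −54·x² + 72·xy − 18·y² = (-18)·(3·x − y)(x − y), vanishing at (x:y) = (1:3) and (1:1).
M₁ = S₁ + 3·S₂ = [[0, 0, 0], [0, -18, 0], [0, 54, 0]] = (-18)·(0, 1, -3)(0, 1, 0)ᵀ and M₂ = S₁ + S₂ = [[-4, -8, 4], [-6, -12, 6], [0, 0, 0]] = (-2)·(2, 3, 0)(1, 2, -1)ᵀ, so take a₁ = (0, 1, -3), b₁ = (0, 1, 0), a₂ = (2, 3, 0), b₂ = (1, 2, -1).
Each slice is an integer combination of E₁ = a₁b₁ᵀ and E₂ = a₂b₂ᵀ: S₁ = 9·E₁ − 3·E₂, S₂ = −9·E₁ + E₂, S₃ = −3·E₁ + 2·E₂; reading off coefficients, c₁ = (9, -9, -3) and c₂ = (-3, 1, 2).
Hence T = (0, 1, -3) ⊗ (0, 1, 0) ⊗ (9, -9, -3) + (2, 3, 0) ⊗ (1, 2, -1) ⊗ (-3, 1, 2), so rank(T) ≤ 2.
These bounds meet, so rank(T) = 2.

rank(T) = 2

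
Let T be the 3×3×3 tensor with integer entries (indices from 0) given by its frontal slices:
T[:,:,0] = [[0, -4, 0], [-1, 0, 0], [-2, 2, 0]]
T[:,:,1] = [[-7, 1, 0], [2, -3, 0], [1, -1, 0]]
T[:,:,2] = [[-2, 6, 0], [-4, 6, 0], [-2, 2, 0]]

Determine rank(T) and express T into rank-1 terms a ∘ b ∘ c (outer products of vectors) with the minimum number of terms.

Lower bound: the mode-1 unfolding of T (rows indexed by i, columns by (j,k) = (0,0), (0,1), (0,2), (1,0), (1,1), (1,2), (2,0), (2,1), (2,2)) is [[0, -7, -2, -4, 1, 6, 0, 0, 0], [-1, 2, -4, 0, -3, 6, 0, 0, 0], [-2, 1, -2, 2, -1, 2, 0, 0, 0]].
There the 3×3 minor on rows i ∈ {0, 1, 2}, columns (j,k) ∈ {(0,0), (0,1), (0,2)} is det [[0, -7, -2], [-1, 2, -4], [-2, 1, -2]] = -48 ≠ 0, so this unfolding has rank ≥ 3; CP rank is at least every unfolding rank, so rank(T) ≥ 3. (This is only a lower bound: in general the CP rank may exceed every unfolding rank, so we still need to exhibit 3 rank-1 terms summing to T.)
Upper bound: T is a sum of 3 rank-1 terms, T = (1, -1, -1) ∘ (1, -1, 0) ∘ (2, -1, 2) + (1, 0, 0) ∘ (2, -1, 0) ∘ (-2, -4, 0) + (2, 1, 0) ∘ (1, -2, 0) ∘ (1, 1, -2) (written with every a and b primitive with positive leading entry and the scale carried by c; CP decompositions are not unique, and this one is verified by expanding entrywise), so rank(T) ≤ 3.
These bounds meet, so rank(T) = 3.

rank(T) = 3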